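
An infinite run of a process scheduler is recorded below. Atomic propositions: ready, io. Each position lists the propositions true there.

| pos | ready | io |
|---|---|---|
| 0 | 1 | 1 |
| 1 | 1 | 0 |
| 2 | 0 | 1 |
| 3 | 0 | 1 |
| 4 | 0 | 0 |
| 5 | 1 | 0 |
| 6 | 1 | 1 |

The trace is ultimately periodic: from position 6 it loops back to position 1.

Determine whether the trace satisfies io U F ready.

Walking from position 0: F ready first holds at position 0, and io holds at every earlier position along the way, so io U F ready holds.

Holds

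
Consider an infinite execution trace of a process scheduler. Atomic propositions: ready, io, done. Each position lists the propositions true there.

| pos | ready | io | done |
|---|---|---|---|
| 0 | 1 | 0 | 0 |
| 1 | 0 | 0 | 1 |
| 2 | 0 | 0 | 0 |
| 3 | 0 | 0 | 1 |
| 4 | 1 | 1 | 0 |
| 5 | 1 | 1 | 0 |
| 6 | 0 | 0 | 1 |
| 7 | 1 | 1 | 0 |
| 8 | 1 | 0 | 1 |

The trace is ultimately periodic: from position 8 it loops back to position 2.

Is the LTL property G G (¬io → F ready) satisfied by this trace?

Satisfied

G (¬io → F ready) holds at every position 0..8, and those are all positions ever visited, so G G (¬io → F ready) holds.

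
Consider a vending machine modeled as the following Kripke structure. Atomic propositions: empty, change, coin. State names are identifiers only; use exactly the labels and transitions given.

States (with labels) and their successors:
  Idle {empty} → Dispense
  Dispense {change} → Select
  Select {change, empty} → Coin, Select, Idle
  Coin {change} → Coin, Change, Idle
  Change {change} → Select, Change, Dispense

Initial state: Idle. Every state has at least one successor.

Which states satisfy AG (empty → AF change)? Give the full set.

States satisfying empty → AF change: {Idle, Dispense, Select, Coin, Change}.
States satisfying AG (empty → AF change): {Idle, Dispense, Select, Coin, Change}.

{Idle, Dispense, Select, Coin, Change}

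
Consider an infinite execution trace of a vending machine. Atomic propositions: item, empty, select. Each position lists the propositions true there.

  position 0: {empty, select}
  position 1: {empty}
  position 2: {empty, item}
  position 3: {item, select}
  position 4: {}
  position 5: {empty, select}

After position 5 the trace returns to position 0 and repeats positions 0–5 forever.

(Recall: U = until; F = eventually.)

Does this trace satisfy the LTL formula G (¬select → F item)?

Yes

¬select → F item holds at every position 0..5, and those are all positions ever visited, so G (¬select → F item) holds.
Positions where ¬select holds: 1, 2, 4.
Check F item at each: 1→ok, 2→ok, 4→ok.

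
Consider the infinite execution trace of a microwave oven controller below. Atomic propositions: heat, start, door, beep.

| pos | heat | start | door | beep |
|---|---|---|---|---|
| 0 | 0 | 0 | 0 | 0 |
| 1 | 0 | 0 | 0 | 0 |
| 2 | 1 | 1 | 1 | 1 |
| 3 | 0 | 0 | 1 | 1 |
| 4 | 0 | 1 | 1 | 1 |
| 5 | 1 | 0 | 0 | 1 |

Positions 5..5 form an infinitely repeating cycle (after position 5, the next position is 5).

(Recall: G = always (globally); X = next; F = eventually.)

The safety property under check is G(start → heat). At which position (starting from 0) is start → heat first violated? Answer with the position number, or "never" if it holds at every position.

4

Check start → heat at each position in order: 0 ✓, 1 ✓, 2 ✓, 3 ✓.
At position 4 the labels are {beep, door, start}, so start → heat is false there. This is the first violation.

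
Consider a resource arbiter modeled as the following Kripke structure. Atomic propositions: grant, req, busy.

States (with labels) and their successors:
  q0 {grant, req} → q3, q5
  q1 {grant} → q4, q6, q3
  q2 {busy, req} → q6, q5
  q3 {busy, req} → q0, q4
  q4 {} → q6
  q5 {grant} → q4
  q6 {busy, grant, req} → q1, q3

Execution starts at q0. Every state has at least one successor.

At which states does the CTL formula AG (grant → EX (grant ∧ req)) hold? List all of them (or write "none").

States satisfying grant → EX (grant ∧ req): {q1, q2, q3, q4}.
States satisfying AG (grant → EX (grant ∧ req)): ∅.

none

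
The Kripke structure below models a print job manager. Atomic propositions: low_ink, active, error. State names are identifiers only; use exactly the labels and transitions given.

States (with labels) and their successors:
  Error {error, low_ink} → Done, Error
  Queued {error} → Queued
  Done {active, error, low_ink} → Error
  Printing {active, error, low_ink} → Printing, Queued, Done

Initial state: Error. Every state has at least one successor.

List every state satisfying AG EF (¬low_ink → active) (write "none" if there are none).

{Error, Done}

States satisfying EF (¬low_ink → active): {Error, Done, Printing}.
States satisfying AG EF (¬low_ink → active): {Error, Done}.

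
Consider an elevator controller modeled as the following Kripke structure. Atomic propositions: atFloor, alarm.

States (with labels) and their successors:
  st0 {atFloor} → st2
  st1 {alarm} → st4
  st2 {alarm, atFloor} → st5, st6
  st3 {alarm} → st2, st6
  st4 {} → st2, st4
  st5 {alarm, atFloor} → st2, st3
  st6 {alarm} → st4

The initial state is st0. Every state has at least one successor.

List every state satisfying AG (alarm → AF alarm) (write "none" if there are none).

{st0, st1, st2, st3, st4, st5, st6}

States satisfying alarm → AF alarm: {st0, st1, st2, st3, st4, st5, st6}.
States satisfying AG (alarm → AF alarm): {st0, st1, st2, st3, st4, st5, st6}.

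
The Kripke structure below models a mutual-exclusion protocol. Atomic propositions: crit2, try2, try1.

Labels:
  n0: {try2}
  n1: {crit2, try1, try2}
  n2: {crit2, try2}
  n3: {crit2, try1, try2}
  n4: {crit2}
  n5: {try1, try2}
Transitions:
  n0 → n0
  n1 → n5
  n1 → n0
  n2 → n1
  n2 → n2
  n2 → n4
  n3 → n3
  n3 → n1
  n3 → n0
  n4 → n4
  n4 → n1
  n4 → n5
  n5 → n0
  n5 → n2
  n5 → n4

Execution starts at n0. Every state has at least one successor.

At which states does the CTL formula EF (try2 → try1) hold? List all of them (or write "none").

States satisfying try2 → try1: {n1, n3, n4, n5}.
States satisfying EF (try2 → try1): {n1, n2, n3, n4, n5}.

{n1, n2, n3, n4, n5}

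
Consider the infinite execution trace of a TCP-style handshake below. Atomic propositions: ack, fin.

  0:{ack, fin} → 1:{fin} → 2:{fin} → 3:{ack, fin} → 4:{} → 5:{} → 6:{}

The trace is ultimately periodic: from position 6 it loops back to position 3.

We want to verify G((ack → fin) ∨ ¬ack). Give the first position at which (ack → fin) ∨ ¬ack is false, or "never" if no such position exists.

never

(ack → fin) ∨ ¬ack holds at every position 0..6, and those are all the positions the trace ever visits, so the invariant G((ack → fin) ∨ ¬ack) is never violated.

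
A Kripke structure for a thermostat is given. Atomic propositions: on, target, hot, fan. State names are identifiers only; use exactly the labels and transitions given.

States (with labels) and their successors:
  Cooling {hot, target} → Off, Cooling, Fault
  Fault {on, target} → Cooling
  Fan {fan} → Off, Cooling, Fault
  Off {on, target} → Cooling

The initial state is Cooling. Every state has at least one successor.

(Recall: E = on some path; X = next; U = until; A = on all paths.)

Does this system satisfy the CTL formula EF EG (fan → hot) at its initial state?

Holds

States satisfying EG (fan → hot): {Cooling, Fault, Off}.
States satisfying EF EG (fan → hot): {Cooling, Fault, Fan, Off}.
Some path from Cooling reaches a state where EG (fan → hot) holds.
Cooling ∈ Sat(EF EG (fan → hot)).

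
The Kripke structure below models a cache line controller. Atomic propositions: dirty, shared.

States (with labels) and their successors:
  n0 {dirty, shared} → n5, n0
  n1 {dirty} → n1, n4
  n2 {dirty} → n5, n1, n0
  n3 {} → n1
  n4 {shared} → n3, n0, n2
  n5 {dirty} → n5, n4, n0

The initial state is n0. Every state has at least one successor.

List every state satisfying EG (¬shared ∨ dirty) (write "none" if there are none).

{n0, n1, n2, n3, n5}

States satisfying ¬shared ∨ dirty: {n0, n1, n2, n3, n5}.
States satisfying EG (¬shared ∨ dirty): {n0, n1, n2, n3, n5}.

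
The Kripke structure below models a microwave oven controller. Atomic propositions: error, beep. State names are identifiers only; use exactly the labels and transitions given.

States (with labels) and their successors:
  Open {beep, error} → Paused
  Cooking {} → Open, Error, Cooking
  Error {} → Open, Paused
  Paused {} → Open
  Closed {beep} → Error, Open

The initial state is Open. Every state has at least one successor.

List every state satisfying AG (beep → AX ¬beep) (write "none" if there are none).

States satisfying beep → AX ¬beep: {Open, Cooking, Error, Paused}.
States satisfying AG (beep → AX ¬beep): {Open, Cooking, Error, Paused}.

{Open, Cooking, Error, Paused}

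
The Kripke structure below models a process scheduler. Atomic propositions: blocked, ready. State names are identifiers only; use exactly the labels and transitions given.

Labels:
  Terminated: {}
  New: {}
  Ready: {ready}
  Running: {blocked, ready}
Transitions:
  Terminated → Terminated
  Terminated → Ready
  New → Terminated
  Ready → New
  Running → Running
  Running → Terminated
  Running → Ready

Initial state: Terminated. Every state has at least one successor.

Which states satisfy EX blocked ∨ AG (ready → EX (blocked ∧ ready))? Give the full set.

{Running}

States satisfying blocked: {Running}.
States satisfying EX blocked: {Running}.
States satisfying ready → EX (blocked ∧ ready): {Terminated, New, Running}.
States satisfying AG (ready → EX (blocked ∧ ready)): ∅.
States satisfying EX blocked ∨ AG (ready → EX (blocked ∧ ready)): {Running}.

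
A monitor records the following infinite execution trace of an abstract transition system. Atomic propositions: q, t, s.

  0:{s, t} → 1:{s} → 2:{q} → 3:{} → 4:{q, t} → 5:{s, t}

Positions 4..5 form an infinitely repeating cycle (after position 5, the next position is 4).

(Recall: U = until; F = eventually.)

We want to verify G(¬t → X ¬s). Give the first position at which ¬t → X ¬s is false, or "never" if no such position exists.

¬t → X ¬s holds at every position 0..5, and those are all the positions the trace ever visits, so the invariant G(¬t → X ¬s) is never violated.

never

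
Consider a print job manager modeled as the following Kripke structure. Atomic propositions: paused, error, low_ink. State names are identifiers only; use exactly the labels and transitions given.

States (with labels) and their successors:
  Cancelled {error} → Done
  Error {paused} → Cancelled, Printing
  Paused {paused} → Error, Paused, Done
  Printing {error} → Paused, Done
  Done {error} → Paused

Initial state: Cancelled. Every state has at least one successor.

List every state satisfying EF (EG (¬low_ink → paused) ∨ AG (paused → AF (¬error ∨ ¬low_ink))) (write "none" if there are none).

{Cancelled, Error, Paused, Printing, Done}

States satisfying EF (EG (¬low_ink → paused) ∨ AG (paused → AF (¬error ∨ ¬low_ink))): {Cancelled, Error, Paused, Printing, Done}.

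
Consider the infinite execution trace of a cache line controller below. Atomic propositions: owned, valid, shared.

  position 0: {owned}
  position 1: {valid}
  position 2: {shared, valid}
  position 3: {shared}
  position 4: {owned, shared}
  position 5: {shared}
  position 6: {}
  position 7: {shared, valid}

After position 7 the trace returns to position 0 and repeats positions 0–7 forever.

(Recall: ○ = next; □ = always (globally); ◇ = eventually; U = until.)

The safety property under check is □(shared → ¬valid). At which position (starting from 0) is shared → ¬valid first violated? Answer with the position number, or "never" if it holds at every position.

Check shared → ¬valid at each position in order: 0 ✓, 1 ✓.
At position 2 the labels are {shared, valid}, so shared → ¬valid is false there. This is the first violation.

2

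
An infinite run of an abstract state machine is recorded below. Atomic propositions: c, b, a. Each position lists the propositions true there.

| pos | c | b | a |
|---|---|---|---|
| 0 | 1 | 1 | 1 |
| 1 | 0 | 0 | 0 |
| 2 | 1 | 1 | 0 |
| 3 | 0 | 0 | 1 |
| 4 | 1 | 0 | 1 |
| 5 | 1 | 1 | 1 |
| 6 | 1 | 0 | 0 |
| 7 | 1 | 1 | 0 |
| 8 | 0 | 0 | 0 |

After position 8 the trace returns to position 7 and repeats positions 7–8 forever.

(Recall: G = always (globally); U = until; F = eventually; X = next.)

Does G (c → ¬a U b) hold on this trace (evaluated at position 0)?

c → ¬a U b must hold at every position from 0 onward. It fails at position 4, so G (c → ¬a U b) is false.
Positions where c holds: 0, 2, 4, 5, 6, 7.
Check ¬a U b at each: 0→ok, 2→ok, 4→fails, 5→ok, 6→ok, 7→ok.

Violated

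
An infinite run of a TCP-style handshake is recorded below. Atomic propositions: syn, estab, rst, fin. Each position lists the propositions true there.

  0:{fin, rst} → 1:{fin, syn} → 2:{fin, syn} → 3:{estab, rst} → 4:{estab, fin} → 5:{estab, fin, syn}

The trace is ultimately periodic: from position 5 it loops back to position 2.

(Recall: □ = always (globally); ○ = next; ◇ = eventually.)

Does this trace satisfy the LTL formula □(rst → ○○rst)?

No

rst → ○○rst must hold at every position from 0 onward. It fails at position 0, so □(rst → ○○rst) is false.
Positions where rst holds: 0, 3.
Check ○○rst at each: 0→fails, 3→fails.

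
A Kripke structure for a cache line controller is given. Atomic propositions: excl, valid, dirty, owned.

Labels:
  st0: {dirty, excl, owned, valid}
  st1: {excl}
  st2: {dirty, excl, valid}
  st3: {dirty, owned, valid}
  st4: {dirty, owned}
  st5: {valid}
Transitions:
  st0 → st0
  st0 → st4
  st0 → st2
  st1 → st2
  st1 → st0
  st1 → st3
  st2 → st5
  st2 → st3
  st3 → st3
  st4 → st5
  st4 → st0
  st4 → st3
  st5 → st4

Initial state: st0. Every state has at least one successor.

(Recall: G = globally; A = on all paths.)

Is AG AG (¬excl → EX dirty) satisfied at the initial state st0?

Yes

States satisfying AG (¬excl → EX dirty): {st0, st1, st2, st3, st4, st5}.
States satisfying AG AG (¬excl → EX dirty): {st0, st1, st2, st3, st4, st5}.
Every state reachable from st0 satisfies AG (¬excl → EX dirty).
st0 ∈ Sat(AG AG (¬excl → EX dirty)).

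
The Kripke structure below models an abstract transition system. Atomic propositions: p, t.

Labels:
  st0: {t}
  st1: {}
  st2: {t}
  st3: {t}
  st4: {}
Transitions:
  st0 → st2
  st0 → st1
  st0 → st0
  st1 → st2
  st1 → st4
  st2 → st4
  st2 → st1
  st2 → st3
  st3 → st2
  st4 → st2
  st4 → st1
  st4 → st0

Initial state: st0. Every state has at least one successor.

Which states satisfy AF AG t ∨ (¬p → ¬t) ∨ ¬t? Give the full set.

States satisfying AG t: ∅.
States satisfying AF AG t: ∅.
States satisfying ¬p: {st0, st1, st2, st3, st4}.
States satisfying ¬t: {st1, st4}.
States satisfying ¬p → ¬t: {st1, st4}.
States satisfying (¬p → ¬t) ∨ ¬t: {st1, st4}.
States satisfying AF AG t ∨ (¬p → ¬t) ∨ ¬t: {st1, st4}.

{st1, st4}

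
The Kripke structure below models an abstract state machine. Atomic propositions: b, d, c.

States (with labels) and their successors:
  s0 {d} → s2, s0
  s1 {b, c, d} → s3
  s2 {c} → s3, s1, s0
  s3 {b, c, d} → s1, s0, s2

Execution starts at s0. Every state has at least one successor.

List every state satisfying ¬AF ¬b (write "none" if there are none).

{s1, s3}

States satisfying ¬b: {s0, s2}.
States satisfying AF ¬b: {s0, s2}.
States satisfying ¬AF ¬b: {s1, s3}.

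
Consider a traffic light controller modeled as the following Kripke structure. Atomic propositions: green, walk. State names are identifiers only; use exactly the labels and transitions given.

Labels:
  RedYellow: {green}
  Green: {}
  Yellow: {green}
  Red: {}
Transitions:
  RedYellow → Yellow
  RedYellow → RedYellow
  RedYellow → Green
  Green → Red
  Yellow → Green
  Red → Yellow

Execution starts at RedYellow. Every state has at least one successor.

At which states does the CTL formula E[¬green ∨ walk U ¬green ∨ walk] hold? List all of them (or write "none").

{Green, Red}

States satisfying ¬green ∨ walk: {Green, Red}.
States satisfying E[¬green ∨ walk U ¬green ∨ walk]: {Green, Red}.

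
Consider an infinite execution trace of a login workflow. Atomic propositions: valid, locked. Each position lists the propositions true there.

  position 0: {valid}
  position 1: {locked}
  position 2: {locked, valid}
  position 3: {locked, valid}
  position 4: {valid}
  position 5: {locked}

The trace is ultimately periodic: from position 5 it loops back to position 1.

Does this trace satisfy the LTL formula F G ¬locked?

G ¬locked is false at every position 0..5, so it never becomes true and F G ¬locked fails.

No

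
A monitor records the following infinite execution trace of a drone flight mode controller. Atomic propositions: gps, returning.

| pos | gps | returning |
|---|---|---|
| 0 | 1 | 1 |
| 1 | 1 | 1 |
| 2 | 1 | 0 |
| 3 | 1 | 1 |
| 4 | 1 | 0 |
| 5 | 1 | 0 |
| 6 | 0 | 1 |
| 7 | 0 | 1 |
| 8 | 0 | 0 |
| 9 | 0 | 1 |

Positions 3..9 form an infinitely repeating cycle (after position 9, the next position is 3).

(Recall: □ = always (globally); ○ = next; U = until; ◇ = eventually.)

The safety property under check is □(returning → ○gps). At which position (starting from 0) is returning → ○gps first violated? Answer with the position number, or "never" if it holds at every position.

6

Check returning → ○gps at each position in order: 0 ✓, 1 ✓, 2 ✓, 3 ✓, 4 ✓, 5 ✓.
At position 6 the labels are {returning} and the next position 7 has {returning}, so returning → ○gps is false there. This is the first violation.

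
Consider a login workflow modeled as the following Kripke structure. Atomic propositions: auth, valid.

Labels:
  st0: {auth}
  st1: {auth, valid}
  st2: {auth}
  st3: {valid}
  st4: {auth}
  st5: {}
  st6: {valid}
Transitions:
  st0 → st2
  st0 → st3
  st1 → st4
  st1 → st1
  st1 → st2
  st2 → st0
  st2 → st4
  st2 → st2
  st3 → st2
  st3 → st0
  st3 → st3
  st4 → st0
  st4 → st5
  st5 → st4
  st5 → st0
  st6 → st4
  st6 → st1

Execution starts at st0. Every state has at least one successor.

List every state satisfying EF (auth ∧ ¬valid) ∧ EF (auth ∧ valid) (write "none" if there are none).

{st1, st6}

States satisfying auth ∧ ¬valid: {st0, st2, st4}.
States satisfying EF (auth ∧ ¬valid): {st0, st1, st2, st3, st4, st5, st6}.
States satisfying auth ∧ valid: {st1}.
States satisfying EF (auth ∧ valid): {st1, st6}.
States satisfying EF (auth ∧ ¬valid) ∧ EF (auth ∧ valid): {st1, st6}.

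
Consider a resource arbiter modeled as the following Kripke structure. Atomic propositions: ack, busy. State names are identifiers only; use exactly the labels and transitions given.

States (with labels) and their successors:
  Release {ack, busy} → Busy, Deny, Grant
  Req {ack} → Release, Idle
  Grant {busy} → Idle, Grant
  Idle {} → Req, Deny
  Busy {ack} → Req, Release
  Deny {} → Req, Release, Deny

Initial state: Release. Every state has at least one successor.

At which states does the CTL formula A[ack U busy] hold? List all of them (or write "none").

{Release, Grant}

States satisfying ack: {Release, Req, Busy}.
States satisfying busy: {Release, Grant}.
States satisfying A[ack U busy]: {Release, Grant}.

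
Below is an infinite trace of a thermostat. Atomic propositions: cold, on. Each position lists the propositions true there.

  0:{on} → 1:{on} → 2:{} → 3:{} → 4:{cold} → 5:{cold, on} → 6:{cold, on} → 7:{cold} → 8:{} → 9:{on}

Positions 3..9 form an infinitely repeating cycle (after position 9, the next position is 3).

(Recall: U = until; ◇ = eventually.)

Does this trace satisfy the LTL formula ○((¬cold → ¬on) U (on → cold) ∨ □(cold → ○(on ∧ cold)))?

The position after 0 is 1; (¬cold → ¬on) U (on → cold) ∨ □(cold → ○(on ∧ cold)) is false there.

Does not hold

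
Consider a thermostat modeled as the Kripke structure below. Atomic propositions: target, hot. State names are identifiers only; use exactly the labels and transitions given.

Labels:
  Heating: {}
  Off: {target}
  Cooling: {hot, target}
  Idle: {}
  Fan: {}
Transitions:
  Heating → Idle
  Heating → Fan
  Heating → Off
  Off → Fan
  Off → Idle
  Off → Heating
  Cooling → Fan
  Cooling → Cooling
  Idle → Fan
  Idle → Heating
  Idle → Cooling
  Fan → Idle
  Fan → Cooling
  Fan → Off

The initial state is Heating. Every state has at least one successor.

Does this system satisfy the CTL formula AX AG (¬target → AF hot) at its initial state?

Violated

States satisfying AG (¬target → AF hot): ∅.
States satisfying AX AG (¬target → AF hot): ∅.
Heating ∉ Sat(AX AG (¬target → AF hot)).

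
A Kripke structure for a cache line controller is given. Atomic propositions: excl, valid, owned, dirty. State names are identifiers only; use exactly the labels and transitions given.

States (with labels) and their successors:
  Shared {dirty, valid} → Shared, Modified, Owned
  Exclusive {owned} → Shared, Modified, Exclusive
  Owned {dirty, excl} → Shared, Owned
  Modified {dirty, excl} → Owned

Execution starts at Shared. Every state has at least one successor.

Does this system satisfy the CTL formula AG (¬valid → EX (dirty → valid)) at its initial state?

Violated

States satisfying ¬valid → EX (dirty → valid): {Shared, Exclusive, Owned}.
States satisfying AG (¬valid → EX (dirty → valid)): ∅.
Modified is reachable from Shared and violates ¬valid → EX (dirty → valid), so AG fails at Shared.
Shared ∉ Sat(AG (¬valid → EX (dirty → valid))).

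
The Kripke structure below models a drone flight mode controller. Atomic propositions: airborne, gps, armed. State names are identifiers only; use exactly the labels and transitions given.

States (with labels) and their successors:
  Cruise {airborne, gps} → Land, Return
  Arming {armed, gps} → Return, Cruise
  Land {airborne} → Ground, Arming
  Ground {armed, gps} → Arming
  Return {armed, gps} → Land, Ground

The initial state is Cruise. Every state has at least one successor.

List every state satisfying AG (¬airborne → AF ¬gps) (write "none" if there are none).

States satisfying ¬airborne → AF ¬gps: {Cruise, Land}.
States satisfying AG (¬airborne → AF ¬gps): ∅.

none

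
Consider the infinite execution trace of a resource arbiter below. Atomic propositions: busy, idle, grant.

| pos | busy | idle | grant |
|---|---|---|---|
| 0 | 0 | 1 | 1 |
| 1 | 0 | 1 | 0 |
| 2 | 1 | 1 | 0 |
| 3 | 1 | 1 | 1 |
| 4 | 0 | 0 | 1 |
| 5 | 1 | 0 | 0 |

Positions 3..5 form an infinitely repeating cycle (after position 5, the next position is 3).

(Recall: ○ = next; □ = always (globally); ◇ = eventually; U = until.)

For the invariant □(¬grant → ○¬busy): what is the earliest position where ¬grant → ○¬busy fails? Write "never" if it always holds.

1

Check ¬grant → ○¬busy at each position in order: 0 ✓.
At position 1 the labels are {idle} and the next position 2 has {busy, idle}, so ¬grant → ○¬busy is false there. This is the first violation.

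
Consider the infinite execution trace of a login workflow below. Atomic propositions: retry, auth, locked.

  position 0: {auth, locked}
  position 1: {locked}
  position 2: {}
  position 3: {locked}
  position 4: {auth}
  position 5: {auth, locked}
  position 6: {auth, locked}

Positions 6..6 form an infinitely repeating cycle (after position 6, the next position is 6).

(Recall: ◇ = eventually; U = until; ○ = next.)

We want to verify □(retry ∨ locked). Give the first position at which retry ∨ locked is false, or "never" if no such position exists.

Check retry ∨ locked at each position in order: 0 ✓, 1 ✓.
At position 2 the labels are {}, so retry ∨ locked is false there. This is the first violation.

2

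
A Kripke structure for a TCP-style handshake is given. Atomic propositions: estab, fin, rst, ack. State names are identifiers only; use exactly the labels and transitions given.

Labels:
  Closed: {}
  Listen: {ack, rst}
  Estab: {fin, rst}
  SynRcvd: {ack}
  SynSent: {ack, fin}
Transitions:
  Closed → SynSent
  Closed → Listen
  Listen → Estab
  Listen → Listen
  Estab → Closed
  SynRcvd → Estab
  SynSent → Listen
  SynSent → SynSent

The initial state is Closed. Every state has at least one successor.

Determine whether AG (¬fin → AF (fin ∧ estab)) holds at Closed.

Does not hold

States satisfying ¬fin → AF (fin ∧ estab): {Estab, SynSent}.
States satisfying AG (¬fin → AF (fin ∧ estab)): ∅.
Closed is reachable from Closed and violates ¬fin → AF (fin ∧ estab), so AG fails at Closed.
Closed ∉ Sat(AG (¬fin → AF (fin ∧ estab))).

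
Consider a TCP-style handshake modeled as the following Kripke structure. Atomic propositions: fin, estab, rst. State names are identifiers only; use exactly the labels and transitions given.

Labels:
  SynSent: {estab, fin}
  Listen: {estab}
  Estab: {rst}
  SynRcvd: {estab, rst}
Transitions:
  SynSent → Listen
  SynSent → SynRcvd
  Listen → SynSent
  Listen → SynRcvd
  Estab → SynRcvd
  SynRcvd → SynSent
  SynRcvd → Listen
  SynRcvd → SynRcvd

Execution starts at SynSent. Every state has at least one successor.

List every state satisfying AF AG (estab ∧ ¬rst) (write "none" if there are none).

none

States satisfying AG (estab ∧ ¬rst): ∅.
States satisfying AF AG (estab ∧ ¬rst): ∅.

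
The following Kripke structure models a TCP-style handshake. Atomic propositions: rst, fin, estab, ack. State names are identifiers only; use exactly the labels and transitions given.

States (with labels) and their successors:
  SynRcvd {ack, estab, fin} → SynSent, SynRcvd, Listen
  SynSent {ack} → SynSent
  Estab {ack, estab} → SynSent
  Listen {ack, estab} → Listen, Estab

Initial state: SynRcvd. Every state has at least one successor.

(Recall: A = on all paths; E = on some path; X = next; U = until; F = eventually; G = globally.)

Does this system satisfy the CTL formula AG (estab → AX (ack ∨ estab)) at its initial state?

Satisfied

States satisfying estab → AX (ack ∨ estab): {SynRcvd, SynSent, Estab, Listen}.
States satisfying AG (estab → AX (ack ∨ estab)): {SynRcvd, SynSent, Estab, Listen}.
Every state reachable from SynRcvd satisfies estab → AX (ack ∨ estab).
SynRcvd ∈ Sat(AG (estab → AX (ack ∨ estab))).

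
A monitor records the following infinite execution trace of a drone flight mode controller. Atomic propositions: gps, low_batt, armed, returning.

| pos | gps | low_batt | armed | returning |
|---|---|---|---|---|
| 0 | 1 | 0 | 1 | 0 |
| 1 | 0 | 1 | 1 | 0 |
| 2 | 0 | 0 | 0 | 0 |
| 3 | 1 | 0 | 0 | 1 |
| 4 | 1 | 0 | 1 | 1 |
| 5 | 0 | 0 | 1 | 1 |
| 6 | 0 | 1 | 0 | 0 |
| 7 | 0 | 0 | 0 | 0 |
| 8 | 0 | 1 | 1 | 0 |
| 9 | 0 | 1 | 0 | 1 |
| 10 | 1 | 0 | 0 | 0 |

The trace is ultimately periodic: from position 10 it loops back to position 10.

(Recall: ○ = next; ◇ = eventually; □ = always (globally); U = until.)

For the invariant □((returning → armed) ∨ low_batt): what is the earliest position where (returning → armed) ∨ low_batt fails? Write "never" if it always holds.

Check (returning → armed) ∨ low_batt at each position in order: 0 ✓, 1 ✓, 2 ✓.
At position 3 the labels are {gps, returning}, so (returning → armed) ∨ low_batt is false there. This is the first violation.

3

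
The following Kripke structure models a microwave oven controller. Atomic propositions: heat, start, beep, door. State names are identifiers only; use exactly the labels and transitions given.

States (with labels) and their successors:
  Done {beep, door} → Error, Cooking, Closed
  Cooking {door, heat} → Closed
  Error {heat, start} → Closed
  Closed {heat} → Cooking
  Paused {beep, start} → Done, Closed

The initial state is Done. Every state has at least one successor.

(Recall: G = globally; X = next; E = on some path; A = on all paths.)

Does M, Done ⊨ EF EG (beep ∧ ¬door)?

States satisfying EG (beep ∧ ¬door): ∅.
States satisfying EF EG (beep ∧ ¬door): ∅.
No suitable path/successor from Done witnesses the formula.
Done ∉ Sat(EF EG (beep ∧ ¬door)).

Violated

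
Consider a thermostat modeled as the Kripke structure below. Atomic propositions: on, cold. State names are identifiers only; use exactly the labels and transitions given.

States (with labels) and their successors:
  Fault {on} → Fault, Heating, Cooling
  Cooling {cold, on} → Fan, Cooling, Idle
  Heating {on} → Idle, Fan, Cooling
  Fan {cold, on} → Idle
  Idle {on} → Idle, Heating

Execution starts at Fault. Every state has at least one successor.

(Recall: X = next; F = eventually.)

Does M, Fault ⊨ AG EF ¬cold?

States satisfying EF ¬cold: {Fault, Cooling, Heating, Fan, Idle}.
States satisfying AG EF ¬cold: {Fault, Cooling, Heating, Fan, Idle}.
Every state reachable from Fault satisfies EF ¬cold.
Fault ∈ Sat(AG EF ¬cold).

Satisfied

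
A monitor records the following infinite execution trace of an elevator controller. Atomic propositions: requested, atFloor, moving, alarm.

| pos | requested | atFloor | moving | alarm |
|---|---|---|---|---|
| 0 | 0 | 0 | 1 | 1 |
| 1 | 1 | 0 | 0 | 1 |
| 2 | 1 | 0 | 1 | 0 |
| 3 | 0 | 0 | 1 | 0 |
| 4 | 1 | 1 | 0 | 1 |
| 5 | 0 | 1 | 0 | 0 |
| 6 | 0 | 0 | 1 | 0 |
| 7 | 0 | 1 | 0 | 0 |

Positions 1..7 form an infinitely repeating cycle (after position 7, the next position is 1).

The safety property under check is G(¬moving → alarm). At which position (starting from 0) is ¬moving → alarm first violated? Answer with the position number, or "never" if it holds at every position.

Check ¬moving → alarm at each position in order: 0 ✓, 1 ✓, 2 ✓, 3 ✓, 4 ✓.
At position 5 the labels are {atFloor}, so ¬moving → alarm is false there. This is the first violation.

5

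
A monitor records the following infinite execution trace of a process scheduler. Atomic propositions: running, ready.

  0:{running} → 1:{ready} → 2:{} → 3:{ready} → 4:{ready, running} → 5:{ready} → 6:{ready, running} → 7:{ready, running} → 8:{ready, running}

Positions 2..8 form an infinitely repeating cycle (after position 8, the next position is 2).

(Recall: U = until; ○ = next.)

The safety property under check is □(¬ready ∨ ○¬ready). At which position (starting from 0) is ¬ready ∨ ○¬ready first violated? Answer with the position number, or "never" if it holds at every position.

3

Check ¬ready ∨ ○¬ready at each position in order: 0 ✓, 1 ✓, 2 ✓.
At position 3 the labels are {ready} and the next position 4 has {ready, running}, so ¬ready ∨ ○¬ready is false there. This is the first violation.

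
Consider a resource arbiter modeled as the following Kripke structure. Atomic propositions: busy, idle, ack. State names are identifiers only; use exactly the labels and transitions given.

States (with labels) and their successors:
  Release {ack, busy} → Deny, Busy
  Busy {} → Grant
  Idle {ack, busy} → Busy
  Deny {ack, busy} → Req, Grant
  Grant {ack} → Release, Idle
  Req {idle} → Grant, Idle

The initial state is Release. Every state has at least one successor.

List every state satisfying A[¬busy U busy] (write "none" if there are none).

{Release, Busy, Idle, Deny, Grant, Req}

States satisfying ¬busy: {Busy, Grant, Req}.
States satisfying busy: {Release, Idle, Deny}.
States satisfying A[¬busy U busy]: {Release, Busy, Idle, Deny, Grant, Req}.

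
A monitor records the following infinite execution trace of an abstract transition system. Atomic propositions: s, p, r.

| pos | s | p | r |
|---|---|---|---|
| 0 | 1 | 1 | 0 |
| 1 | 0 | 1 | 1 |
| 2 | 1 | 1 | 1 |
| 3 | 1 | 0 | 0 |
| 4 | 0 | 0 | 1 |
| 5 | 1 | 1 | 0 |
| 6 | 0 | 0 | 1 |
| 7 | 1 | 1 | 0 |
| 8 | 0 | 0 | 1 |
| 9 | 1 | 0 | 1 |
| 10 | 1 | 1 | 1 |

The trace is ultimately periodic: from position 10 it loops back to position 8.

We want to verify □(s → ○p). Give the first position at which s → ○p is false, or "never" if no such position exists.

Check s → ○p at each position in order: 0 ✓, 1 ✓.
At position 2 the labels are {p, r, s} and the next position 3 has {s}, so s → ○p is false there. This is the first violation.

2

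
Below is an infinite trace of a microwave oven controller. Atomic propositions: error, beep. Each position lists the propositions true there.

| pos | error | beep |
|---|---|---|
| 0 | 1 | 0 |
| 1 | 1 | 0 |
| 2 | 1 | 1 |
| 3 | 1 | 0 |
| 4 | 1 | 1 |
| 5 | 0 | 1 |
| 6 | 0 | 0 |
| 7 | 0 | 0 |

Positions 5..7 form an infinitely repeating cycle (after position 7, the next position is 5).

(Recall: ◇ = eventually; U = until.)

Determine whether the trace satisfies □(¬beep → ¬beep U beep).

¬beep → ¬beep U beep holds at every position 0..7, and those are all positions ever visited, so □(¬beep → ¬beep U beep) holds.
Positions where ¬beep holds: 0, 1, 3, 6, 7.
Check ¬beep U beep at each: 0→ok, 1→ok, 3→ok, 6→ok, 7→ok.

Satisfied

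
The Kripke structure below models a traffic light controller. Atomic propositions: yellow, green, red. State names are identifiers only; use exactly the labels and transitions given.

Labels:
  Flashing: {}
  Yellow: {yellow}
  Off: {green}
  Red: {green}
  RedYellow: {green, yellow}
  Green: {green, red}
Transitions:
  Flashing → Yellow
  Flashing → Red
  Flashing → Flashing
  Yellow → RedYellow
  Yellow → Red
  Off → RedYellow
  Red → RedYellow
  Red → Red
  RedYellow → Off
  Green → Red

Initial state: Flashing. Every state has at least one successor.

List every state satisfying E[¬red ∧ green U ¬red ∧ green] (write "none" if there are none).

States satisfying ¬red ∧ green: {Off, Red, RedYellow}.
States satisfying E[¬red ∧ green U ¬red ∧ green]: {Off, Red, RedYellow}.

{Off, Red, RedYellow}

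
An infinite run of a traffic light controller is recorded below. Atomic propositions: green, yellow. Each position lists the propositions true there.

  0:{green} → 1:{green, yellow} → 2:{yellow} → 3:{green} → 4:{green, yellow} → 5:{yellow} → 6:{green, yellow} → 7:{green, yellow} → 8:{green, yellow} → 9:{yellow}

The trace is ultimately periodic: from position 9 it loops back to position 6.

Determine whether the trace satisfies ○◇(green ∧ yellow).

Yes

The position after 0 is 1; ◇(green ∧ yellow) is true there.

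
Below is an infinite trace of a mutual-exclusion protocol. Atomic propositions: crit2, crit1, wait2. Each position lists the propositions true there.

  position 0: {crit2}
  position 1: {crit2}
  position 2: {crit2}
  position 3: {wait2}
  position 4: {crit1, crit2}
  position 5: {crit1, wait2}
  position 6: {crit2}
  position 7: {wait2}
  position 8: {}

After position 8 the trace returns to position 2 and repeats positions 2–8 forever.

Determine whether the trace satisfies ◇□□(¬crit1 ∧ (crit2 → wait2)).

Does not hold

□□(¬crit1 ∧ (crit2 → wait2)) is false at every position 0..8, so it never becomes true and ◇□□(¬crit1 ∧ (crit2 → wait2)) fails.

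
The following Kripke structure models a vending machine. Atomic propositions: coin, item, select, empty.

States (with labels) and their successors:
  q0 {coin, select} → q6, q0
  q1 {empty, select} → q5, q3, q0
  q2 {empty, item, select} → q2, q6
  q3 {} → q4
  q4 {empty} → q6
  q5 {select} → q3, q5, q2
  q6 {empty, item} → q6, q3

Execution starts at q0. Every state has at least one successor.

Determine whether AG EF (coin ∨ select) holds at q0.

Violated

States satisfying EF (coin ∨ select): {q0, q1, q2, q5}.
States satisfying AG EF (coin ∨ select): ∅.
q3 is reachable from q0 and violates EF (coin ∨ select), so AG fails at q0.
q0 ∉ Sat(AG EF (coin ∨ select)).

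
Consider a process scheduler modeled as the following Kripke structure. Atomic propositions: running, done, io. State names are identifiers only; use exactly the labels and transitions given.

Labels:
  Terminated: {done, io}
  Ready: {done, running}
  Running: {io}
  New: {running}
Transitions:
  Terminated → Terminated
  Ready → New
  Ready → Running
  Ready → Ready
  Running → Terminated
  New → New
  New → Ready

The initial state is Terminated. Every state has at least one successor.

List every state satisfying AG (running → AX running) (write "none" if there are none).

States satisfying running → AX running: {Terminated, Running, New}.
States satisfying AG (running → AX running): {Terminated, Running}.

{Terminated, Running}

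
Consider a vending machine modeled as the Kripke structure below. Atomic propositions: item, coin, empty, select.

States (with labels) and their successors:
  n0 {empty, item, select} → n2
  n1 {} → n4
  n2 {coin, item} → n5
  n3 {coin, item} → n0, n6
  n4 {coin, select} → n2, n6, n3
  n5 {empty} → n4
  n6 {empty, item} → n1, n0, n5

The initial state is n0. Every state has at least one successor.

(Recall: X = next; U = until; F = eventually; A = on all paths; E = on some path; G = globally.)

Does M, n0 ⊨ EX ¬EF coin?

States satisfying ¬EF coin: ∅.
States satisfying EX ¬EF coin: ∅.
No suitable path/successor from n0 witnesses the formula.
n0 ∉ Sat(EX ¬EF coin).

No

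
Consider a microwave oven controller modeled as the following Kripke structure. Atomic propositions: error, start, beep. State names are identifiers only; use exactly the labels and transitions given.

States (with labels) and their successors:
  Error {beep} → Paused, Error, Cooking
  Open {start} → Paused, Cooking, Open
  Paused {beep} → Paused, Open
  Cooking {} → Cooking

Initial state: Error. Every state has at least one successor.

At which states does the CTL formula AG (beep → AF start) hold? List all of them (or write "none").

{Cooking}

States satisfying beep → AF start: {Open, Cooking}.
States satisfying AG (beep → AF start): {Cooking}.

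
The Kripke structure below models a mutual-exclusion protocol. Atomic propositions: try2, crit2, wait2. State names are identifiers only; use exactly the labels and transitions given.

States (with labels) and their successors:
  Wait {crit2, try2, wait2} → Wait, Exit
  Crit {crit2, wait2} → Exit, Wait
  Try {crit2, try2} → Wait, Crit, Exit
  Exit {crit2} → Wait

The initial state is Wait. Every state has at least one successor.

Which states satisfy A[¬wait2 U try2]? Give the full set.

{Wait, Try, Exit}

States satisfying ¬wait2: {Try, Exit}.
States satisfying try2: {Wait, Try}.
States satisfying A[¬wait2 U try2]: {Wait, Try, Exit}.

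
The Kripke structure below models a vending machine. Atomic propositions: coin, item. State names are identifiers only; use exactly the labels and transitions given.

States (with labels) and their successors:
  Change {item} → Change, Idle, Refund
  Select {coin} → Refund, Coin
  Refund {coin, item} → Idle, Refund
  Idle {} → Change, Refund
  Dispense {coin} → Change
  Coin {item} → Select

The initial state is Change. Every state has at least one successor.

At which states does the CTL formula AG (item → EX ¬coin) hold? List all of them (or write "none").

States satisfying item → EX ¬coin: {Change, Select, Refund, Idle, Dispense}.
States satisfying AG (item → EX ¬coin): {Change, Refund, Idle, Dispense}.

{Change, Refund, Idle, Dispense}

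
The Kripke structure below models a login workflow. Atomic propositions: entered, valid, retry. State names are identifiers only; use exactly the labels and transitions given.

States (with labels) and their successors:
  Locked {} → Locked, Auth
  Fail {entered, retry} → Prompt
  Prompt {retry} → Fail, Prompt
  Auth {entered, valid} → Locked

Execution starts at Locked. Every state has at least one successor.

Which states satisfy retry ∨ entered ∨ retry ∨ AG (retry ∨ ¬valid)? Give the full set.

States satisfying retry ∨ entered: {Fail, Prompt, Auth}.
States satisfying retry ∨ entered ∨ retry: {Fail, Prompt, Auth}.
States satisfying retry ∨ ¬valid: {Locked, Fail, Prompt}.
States satisfying AG (retry ∨ ¬valid): {Fail, Prompt}.
States satisfying retry ∨ entered ∨ retry ∨ AG (retry ∨ ¬valid): {Fail, Prompt, Auth}.

{Fail, Prompt, Auth}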